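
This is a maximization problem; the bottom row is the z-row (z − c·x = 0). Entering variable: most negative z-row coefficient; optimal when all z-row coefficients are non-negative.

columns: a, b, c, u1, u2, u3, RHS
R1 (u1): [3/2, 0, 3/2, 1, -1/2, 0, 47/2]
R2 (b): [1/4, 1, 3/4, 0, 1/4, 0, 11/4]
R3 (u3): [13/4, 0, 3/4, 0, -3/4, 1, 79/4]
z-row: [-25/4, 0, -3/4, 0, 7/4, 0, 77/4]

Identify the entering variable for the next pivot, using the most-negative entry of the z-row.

a

Negative z-row entries: a: -25/4, c: -3/4.
The most negative is -25/4 in column a, so a enters.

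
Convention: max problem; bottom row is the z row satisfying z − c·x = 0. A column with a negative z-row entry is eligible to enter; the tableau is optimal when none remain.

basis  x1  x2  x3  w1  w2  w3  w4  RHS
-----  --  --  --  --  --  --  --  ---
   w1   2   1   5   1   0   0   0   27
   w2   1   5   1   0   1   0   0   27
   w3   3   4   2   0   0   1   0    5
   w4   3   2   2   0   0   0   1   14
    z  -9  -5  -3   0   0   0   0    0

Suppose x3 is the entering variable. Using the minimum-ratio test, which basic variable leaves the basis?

w3

Column x3 entries and ratios — w1: 27/5 = 27/5; w2: 27/1 = 27; w3: 5/2 = 5/2; w4: 14/2 = 7.
Smallest ratio is 5/2 in the row of w3, so w3 leaves.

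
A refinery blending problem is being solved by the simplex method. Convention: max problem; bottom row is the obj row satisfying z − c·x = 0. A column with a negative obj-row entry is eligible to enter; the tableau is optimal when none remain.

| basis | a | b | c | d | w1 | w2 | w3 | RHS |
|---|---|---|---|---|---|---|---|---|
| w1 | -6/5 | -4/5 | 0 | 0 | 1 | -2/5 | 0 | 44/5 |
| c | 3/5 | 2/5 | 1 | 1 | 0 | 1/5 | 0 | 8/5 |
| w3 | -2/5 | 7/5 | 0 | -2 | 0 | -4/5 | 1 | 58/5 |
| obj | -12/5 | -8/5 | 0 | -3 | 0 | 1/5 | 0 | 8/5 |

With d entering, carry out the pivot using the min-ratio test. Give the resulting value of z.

Ratio test on column d — row 1: entry 0 ≤ 0; row 2: (8/5)/1 = 8/5; row 3: entry -2 ≤ 0. Minimum is 8/5 at row 2 (c leaves); pivot element 1.
Pivot on row 2; the obj-row RHS becomes 8/5 − (-3)·(8/5) = 32/5.

32/5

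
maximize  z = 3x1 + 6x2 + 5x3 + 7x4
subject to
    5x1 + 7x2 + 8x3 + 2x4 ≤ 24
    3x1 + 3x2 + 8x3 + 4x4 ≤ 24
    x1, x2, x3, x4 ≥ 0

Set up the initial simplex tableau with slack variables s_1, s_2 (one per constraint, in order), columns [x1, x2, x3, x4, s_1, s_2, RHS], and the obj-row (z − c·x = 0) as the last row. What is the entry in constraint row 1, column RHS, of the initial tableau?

The RHS of constraint 1 is b_1 = 24.

24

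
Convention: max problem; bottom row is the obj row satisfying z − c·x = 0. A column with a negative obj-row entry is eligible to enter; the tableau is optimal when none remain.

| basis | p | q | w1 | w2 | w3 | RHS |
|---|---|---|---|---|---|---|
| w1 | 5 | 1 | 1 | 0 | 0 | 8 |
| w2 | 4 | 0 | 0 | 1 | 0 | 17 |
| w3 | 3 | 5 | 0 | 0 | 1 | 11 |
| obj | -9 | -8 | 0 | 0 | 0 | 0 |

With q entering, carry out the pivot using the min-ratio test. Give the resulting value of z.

Ratio test on column q — row 1: 8/1 = 8; row 2: entry 0 ≤ 0; row 3: 11/5 = 11/5. Minimum is 11/5 at row 3 (w3 leaves); pivot element 5.
Pivot on row 3; the obj-row RHS becomes 0 − (-8)·(11/5) = 88/5.

88/5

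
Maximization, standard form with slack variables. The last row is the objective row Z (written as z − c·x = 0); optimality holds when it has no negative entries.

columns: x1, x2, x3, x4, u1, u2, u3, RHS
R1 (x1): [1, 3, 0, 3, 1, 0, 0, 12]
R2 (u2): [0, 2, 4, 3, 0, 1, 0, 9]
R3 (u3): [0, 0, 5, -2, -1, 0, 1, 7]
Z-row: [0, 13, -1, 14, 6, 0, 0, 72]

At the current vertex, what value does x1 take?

12

x1 is basic (row 1); its value is the RHS of that row, 12.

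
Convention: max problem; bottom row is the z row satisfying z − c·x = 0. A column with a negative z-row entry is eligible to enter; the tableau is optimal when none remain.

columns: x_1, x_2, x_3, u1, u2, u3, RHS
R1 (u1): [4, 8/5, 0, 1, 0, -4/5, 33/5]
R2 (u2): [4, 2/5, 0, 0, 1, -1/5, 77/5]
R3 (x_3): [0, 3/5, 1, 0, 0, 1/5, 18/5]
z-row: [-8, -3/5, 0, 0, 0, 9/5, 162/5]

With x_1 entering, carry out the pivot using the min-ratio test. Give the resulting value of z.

228/5

Ratio test on column x_1 — row 1: (33/5)/4 = 33/20; row 2: (77/5)/4 = 77/20; row 3: entry 0 ≤ 0. Minimum is 33/20 at row 1 (u1 leaves); pivot element 4.
Pivot on row 1; the z-row RHS becomes 162/5 − (-8)·(33/20) = 228/5.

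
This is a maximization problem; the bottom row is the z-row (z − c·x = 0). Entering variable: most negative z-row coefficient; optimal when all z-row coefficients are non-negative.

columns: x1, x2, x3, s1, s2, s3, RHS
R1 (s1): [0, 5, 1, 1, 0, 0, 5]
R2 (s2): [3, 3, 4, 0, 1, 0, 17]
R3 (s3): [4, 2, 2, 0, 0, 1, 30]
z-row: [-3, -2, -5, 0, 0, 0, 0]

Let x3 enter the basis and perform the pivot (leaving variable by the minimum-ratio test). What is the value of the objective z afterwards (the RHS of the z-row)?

85/4

Ratio test on column x3 — row 1: 5/1 = 5; row 2: 17/4 = 17/4; row 3: 30/2 = 15. Minimum is 17/4 at row 2 (s2 leaves); pivot element 4.
Pivot on row 2; the z-row RHS becomes 0 − (-5)·(17/4) = 85/4.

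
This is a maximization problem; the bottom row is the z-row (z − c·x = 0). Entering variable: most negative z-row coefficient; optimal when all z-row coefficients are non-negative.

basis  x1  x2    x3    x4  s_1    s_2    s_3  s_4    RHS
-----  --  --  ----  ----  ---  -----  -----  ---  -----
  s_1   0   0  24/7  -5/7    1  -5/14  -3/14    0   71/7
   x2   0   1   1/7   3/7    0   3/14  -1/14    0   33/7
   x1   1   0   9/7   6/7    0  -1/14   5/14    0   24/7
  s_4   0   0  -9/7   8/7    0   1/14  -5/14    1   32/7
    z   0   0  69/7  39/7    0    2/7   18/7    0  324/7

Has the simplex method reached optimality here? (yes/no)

Every z-row coefficient is ≥ 0, so the tableau is optimal.

yes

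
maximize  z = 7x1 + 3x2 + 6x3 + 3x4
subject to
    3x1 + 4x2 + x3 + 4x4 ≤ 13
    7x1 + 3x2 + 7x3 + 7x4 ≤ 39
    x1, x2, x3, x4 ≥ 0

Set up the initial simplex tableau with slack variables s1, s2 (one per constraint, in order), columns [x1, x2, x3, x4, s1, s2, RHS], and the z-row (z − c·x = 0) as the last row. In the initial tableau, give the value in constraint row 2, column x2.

3

Constraint 2 has coefficient 3 on x2.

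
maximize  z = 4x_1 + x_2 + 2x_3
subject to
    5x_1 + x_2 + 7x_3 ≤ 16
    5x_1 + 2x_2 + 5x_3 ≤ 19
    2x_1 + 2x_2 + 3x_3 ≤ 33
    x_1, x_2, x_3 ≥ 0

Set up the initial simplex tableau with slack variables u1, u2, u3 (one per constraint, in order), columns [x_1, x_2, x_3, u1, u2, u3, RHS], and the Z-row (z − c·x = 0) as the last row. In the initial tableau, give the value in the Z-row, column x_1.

-4

The Z-row carries the negated objective coefficients: the x_1 entry is -4.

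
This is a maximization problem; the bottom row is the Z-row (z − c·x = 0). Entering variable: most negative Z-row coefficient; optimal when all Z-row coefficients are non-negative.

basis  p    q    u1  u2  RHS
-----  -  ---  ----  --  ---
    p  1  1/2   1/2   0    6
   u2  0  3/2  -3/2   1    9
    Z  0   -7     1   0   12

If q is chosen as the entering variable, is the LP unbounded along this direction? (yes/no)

no

Column q has positive entries in row(s) 1, 2, so the ratio test bounds it — not unbounded.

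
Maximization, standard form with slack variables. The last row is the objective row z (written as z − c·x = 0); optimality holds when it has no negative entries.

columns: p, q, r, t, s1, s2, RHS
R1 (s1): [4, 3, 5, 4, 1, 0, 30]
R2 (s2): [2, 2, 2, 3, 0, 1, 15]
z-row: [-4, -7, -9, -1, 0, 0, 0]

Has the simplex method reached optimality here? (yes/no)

no

The z-row has a negative entry -9 in column r, so it is not optimal.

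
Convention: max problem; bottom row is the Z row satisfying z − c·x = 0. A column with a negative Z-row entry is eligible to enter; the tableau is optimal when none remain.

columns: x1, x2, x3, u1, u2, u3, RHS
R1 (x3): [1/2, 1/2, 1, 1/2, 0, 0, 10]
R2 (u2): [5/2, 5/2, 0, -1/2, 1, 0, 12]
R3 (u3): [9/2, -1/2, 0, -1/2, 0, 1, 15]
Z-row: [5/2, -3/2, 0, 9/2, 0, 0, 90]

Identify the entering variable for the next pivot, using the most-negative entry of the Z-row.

x2

Negative Z-row entries: x2: -3/2.
The most negative is -3/2 in column x2, so x2 enters.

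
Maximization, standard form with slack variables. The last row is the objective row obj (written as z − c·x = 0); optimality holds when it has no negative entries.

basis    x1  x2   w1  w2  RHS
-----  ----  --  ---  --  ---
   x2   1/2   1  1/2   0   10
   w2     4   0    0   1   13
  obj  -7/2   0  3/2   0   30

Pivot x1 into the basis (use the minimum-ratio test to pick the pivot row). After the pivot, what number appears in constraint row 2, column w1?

0

Ratio test on column x1 — row 1: 10/(1/2) = 20; row 2: 13/4 = 13/4. Minimum is 13/4 at row 2 (w2 leaves); pivot element 4.
Divide row 2 by 4; eliminate column x1 from the other rows.
In the new row 2, the w1 entry is the old entry divided by the pivot: 0/4 = 0.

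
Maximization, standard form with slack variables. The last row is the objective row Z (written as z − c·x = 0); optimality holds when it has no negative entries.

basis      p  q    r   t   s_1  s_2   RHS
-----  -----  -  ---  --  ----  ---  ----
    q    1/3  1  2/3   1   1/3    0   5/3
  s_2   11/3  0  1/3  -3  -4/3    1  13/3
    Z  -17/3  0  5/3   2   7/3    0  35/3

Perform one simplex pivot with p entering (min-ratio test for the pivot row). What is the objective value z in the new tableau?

Ratio test on column p — row 1: (5/3)/(1/3) = 5; row 2: (13/3)/(11/3) = 13/11. Minimum is 13/11 at row 2 (s_2 leaves); pivot element 11/3.
Pivot on row 2; the Z-row RHS becomes 35/3 − (-17/3)·(13/11) = 202/11.

202/11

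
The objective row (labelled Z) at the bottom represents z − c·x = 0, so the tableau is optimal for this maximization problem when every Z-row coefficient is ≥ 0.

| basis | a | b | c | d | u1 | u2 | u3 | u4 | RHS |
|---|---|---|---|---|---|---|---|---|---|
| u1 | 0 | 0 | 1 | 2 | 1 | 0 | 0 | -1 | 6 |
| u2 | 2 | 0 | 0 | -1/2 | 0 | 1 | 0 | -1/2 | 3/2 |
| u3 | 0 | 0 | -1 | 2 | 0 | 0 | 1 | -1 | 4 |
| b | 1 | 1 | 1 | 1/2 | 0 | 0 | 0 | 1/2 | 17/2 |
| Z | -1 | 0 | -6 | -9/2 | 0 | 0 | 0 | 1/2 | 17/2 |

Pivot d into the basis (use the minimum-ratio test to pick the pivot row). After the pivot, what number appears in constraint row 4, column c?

5/4

Ratio test on column d — row 1: 6/2 = 3; row 2: entry -1/2 ≤ 0; row 3: 4/2 = 2; row 4: (17/2)/(1/2) = 17. Minimum is 2 at row 3 (u3 leaves); pivot element 2.
Divide row 3 by 2; eliminate column d from the other rows.
Row 4 update in column c: 1 − (1/2)·(-1/2) = 5/4.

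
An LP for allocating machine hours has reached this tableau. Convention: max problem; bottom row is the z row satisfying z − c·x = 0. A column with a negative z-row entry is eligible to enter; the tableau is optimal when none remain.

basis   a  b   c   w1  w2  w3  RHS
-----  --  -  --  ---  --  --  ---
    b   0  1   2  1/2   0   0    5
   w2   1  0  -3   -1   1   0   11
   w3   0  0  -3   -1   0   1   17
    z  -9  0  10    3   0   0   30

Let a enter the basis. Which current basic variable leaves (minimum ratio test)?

w2

Column a entries and ratios — b: 0 ≤ 0, skip; w2: 11/1 = 11; w3: 0 ≤ 0, skip.
Smallest ratio is 11 in the row of w2, so w2 leaves.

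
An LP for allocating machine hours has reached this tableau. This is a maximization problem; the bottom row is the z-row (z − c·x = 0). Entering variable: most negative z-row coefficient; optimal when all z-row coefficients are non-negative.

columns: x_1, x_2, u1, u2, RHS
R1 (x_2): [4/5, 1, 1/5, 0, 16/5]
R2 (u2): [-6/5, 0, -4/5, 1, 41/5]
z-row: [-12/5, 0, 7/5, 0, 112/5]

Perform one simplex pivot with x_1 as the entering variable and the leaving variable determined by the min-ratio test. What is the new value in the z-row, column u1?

Ratio test on column x_1 — row 1: (16/5)/(4/5) = 4; row 2: entry -6/5 ≤ 0. Minimum is 4 at row 1 (x_2 leaves); pivot element 4/5.
Divide row 1 by 4/5; eliminate column x_1 from the other rows.
z-row update in column u1: 7/5 − (-12/5)·(1/4) = 2.

2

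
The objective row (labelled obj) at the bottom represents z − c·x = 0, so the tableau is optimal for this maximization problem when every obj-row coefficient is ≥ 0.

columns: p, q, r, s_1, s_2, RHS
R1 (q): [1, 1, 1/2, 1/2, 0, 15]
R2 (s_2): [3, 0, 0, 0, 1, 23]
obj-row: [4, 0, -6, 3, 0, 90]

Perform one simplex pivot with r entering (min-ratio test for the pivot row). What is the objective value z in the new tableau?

270

Ratio test on column r — row 1: 15/(1/2) = 30; row 2: entry 0 ≤ 0. Minimum is 30 at row 1 (q leaves); pivot element 1/2.
Pivot on row 1; the obj-row RHS becomes 90 − (-6)·30 = 270.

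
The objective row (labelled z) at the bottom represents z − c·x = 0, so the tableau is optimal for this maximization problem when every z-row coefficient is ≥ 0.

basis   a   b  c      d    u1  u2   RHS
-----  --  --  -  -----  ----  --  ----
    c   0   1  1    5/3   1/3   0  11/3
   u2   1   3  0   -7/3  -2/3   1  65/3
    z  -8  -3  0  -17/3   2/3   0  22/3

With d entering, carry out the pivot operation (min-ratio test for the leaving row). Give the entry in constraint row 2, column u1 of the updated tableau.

Ratio test on column d — row 1: (11/3)/(5/3) = 11/5; row 2: entry -7/3 ≤ 0. Minimum is 11/5 at row 1 (c leaves); pivot element 5/3.
Divide row 1 by 5/3; eliminate column d from the other rows.
Row 2 update in column u1: -2/3 − (-7/3)·(1/5) = -1/5.

-1/5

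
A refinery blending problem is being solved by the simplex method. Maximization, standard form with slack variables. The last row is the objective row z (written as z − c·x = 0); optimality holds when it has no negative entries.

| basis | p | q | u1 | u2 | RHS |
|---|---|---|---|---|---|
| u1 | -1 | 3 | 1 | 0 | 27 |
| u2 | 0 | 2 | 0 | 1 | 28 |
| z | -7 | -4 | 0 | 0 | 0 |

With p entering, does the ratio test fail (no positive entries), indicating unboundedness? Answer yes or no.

Every constraint-row entry in column p is ≤ 0, so increasing p is unbounded.

yes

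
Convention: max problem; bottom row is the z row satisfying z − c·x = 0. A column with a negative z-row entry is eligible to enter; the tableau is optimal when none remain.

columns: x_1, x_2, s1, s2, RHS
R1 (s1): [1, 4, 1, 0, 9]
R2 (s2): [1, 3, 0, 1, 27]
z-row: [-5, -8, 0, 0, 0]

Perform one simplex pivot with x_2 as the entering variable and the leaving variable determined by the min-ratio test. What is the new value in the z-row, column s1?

2

Ratio test on column x_2 — row 1: 9/4 = 9/4; row 2: 27/3 = 9. Minimum is 9/4 at row 1 (s1 leaves); pivot element 4.
Divide row 1 by 4; eliminate column x_2 from the other rows.
z-row update in column s1: 0 − (-8)·(1/4) = 2.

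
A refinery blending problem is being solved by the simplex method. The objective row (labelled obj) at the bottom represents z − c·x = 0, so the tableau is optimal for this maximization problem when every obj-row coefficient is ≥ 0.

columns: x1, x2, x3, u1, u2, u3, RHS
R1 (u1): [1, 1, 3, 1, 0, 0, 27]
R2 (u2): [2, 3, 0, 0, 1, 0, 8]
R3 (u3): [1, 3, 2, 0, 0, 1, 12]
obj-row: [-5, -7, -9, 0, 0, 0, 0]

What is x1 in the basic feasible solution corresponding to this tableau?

x1 is not in the basis, so in the current basic feasible solution x1 = 0.

0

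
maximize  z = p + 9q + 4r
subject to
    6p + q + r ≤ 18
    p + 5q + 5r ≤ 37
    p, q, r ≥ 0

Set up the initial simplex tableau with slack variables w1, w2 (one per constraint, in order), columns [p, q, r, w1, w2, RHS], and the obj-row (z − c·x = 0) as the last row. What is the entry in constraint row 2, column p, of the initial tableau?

1

Constraint 2 has coefficient 1 on p.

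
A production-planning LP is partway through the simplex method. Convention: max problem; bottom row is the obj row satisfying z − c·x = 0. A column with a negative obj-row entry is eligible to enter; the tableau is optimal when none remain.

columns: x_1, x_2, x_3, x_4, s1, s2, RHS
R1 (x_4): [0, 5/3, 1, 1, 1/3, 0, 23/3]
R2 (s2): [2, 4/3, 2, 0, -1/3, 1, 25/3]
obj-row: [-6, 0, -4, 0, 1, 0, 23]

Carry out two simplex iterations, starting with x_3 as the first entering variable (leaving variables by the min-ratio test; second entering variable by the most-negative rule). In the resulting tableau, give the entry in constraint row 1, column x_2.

Ratio test on column x_3 — row 1: (23/3)/1 = 23/3; row 2: (25/3)/2 = 25/6. Minimum is 25/6 at row 2 (s2 leaves); pivot element 2.
Divide row 2 by 2; eliminate column x_3 from the other rows.
Second iteration: most negative obj-row entry is -2 in column x_1, so x_1 enters.
Ratio test on column x_1 — row 1: entry -1 ≤ 0; row 2: (25/6)/1 = 25/6. Minimum is 25/6 at row 2 (x_3 leaves); pivot element 1.
Divide row 2 by 1; eliminate column x_1 from the other rows.
After both pivots, the entry at constraint row 1, column x_2 is 5/3.

5/3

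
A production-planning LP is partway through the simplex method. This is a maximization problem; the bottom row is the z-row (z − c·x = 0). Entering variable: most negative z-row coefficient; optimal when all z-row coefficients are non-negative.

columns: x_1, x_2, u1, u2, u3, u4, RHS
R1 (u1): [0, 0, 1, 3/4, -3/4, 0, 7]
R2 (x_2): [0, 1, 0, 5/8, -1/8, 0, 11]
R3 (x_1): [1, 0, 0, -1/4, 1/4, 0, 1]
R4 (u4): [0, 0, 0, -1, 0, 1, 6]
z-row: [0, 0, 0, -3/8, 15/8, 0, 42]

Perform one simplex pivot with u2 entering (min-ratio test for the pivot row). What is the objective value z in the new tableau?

91/2

Ratio test on column u2 — row 1: 7/(3/4) = 28/3; row 2: 11/(5/8) = 88/5; row 3: entry -1/4 ≤ 0; row 4: entry -1 ≤ 0. Minimum is 28/3 at row 1 (u1 leaves); pivot element 3/4.
Pivot on row 1; the z-row RHS becomes 42 − (-3/8)·(28/3) = 91/2.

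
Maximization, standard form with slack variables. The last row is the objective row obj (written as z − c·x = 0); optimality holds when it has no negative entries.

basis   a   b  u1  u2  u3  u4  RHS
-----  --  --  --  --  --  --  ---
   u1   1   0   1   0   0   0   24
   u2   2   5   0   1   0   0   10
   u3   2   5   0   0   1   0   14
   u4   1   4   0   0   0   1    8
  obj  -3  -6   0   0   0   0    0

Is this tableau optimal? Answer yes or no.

The obj-row has a negative entry -6 in column b, so it is not optimal.

no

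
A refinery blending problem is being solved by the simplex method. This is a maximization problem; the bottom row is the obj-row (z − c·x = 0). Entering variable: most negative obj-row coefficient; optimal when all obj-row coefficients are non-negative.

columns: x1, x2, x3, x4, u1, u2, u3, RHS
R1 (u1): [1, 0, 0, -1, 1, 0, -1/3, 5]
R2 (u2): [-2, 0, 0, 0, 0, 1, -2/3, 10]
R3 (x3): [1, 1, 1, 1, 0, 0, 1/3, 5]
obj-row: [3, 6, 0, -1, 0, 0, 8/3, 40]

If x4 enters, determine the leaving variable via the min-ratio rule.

Column x4 entries and ratios — u1: -1 ≤ 0, skip; u2: 0 ≤ 0, skip; x3: 5/1 = 5.
Smallest ratio is 5 in the row of x3, so x3 leaves.

x3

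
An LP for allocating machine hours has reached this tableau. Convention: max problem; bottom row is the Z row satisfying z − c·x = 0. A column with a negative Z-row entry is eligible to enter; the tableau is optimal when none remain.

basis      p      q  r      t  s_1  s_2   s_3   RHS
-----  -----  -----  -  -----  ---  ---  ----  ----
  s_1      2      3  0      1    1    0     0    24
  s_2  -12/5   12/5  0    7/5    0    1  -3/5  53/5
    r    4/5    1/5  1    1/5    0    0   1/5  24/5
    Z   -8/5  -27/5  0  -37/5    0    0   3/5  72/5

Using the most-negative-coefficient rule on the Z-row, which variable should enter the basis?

Negative Z-row entries: p: -8/5, q: -27/5, t: -37/5.
The most negative is -37/5 in column t, so t enters.

t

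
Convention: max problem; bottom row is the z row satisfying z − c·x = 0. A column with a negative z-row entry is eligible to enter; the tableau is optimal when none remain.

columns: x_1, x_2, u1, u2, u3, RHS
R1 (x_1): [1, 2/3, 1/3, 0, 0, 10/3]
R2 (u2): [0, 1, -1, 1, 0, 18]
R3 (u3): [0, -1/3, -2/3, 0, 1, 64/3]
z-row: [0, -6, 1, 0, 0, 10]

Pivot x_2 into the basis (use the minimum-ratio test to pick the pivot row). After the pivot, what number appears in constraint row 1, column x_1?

Ratio test on column x_2 — row 1: (10/3)/(2/3) = 5; row 2: 18/1 = 18; row 3: entry -1/3 ≤ 0. Minimum is 5 at row 1 (x_1 leaves); pivot element 2/3.
Divide row 1 by 2/3; eliminate column x_2 from the other rows.
In the new row 1, the x_1 entry is the old entry divided by the pivot: 1/(2/3) = 3/2.

3/2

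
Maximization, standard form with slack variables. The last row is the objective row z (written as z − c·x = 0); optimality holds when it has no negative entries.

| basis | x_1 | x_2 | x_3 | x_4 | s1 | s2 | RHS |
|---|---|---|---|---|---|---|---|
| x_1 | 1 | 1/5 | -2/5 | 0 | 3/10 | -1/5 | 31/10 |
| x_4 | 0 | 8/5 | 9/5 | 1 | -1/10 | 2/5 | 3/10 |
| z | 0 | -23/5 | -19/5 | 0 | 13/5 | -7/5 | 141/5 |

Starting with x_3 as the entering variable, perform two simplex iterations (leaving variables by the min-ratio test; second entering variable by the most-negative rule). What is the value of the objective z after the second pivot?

465/16

Ratio test on column x_3 — row 1: entry -2/5 ≤ 0; row 2: (3/10)/(9/5) = 1/6. Minimum is 1/6 at row 2 (x_4 leaves); pivot element 9/5.
Pivot on row 2; the z-row RHS becomes 141/5 − (-19/5)·(1/6) = 173/6.
Next entering variable (most negative z-row entry -11/9): x_2.
Ratio test on column x_2 — row 1: (19/6)/(5/9) = 57/10; row 2: (1/6)/(8/9) = 3/16. Minimum is 3/16 at row 2 (x_3 leaves); pivot element 8/9.
After the second pivot the z-row RHS is 173/6 − (-11/9)·(3/16) = 465/16.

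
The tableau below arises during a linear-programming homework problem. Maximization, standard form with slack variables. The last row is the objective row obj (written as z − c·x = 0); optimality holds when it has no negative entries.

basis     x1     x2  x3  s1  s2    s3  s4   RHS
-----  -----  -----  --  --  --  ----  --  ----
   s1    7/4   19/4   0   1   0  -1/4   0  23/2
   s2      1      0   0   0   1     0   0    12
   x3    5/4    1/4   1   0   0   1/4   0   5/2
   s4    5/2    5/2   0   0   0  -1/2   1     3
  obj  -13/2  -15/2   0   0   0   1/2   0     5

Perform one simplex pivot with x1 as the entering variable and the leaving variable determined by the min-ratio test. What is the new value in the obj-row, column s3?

-4/5

Ratio test on column x1 — row 1: (23/2)/(7/4) = 46/7; row 2: 12/1 = 12; row 3: (5/2)/(5/4) = 2; row 4: 3/(5/2) = 6/5. Minimum is 6/5 at row 4 (s4 leaves); pivot element 5/2.
Divide row 4 by 5/2; eliminate column x1 from the other rows.
obj-row update in column s3: 1/2 − (-13/2)·(-1/5) = -4/5.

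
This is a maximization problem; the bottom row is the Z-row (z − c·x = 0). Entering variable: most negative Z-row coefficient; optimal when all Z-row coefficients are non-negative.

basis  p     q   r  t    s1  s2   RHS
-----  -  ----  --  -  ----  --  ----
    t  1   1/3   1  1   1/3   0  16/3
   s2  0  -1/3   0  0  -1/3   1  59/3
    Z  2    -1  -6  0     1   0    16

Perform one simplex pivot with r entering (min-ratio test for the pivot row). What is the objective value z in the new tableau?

48

Ratio test on column r — row 1: (16/3)/1 = 16/3; row 2: entry 0 ≤ 0. Minimum is 16/3 at row 1 (t leaves); pivot element 1.
Pivot on row 1; the Z-row RHS becomes 16 − (-6)·(16/3) = 48.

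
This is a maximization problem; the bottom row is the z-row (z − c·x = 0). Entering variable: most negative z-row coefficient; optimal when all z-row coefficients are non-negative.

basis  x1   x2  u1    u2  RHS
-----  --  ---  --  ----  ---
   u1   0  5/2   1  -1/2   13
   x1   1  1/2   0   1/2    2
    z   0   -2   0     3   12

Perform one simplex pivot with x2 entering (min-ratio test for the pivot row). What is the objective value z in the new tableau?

20

Ratio test on column x2 — row 1: 13/(5/2) = 26/5; row 2: 2/(1/2) = 4. Minimum is 4 at row 2 (x1 leaves); pivot element 1/2.
Pivot on row 2; the z-row RHS becomes 12 − (-2)·4 = 20.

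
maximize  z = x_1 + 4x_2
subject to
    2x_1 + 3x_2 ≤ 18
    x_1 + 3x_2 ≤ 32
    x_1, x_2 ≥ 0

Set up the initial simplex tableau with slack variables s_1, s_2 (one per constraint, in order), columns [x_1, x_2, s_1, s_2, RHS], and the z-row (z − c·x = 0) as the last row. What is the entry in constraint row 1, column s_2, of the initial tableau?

0

Slack s_2 belongs to constraint 2; its column is the unit vector e_2, so the entry in row 1 is 0.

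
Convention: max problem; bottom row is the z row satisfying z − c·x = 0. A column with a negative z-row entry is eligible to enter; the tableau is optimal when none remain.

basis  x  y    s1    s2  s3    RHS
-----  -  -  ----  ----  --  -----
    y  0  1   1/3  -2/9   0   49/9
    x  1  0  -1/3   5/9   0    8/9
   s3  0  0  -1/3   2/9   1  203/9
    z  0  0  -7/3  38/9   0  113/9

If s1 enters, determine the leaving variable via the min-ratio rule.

Column s1 entries and ratios — y: (49/9)/(1/3) = 49/3; x: -1/3 ≤ 0, skip; s3: -1/3 ≤ 0, skip.
Smallest ratio is 49/3 in the row of y, so y leaves.

y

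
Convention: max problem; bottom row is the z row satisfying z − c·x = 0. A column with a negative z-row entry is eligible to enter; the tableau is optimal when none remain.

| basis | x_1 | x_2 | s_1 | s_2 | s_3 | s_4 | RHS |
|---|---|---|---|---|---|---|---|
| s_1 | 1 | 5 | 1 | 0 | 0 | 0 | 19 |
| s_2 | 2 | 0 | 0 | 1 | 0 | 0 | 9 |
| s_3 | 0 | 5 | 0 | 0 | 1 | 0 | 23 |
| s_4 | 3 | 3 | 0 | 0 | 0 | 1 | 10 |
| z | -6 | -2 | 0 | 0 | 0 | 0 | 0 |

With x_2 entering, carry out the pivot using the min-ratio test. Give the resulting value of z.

Ratio test on column x_2 — row 1: 19/5 = 19/5; row 2: entry 0 ≤ 0; row 3: 23/5 = 23/5; row 4: 10/3 = 10/3. Minimum is 10/3 at row 4 (s_4 leaves); pivot element 3.
Pivot on row 4; the z-row RHS becomes 0 − (-2)·(10/3) = 20/3.

20/3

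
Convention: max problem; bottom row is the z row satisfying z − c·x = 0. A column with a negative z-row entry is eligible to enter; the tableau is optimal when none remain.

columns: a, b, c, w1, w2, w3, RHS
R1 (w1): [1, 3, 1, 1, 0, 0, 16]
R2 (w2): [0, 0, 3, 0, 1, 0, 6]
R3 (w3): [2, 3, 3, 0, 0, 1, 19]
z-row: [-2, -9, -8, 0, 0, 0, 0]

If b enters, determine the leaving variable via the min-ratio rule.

w1

Column b entries and ratios — w1: 16/3 = 16/3; w2: 0 ≤ 0, skip; w3: 19/3 = 19/3.
Smallest ratio is 16/3 in the row of w1, so w1 leaves.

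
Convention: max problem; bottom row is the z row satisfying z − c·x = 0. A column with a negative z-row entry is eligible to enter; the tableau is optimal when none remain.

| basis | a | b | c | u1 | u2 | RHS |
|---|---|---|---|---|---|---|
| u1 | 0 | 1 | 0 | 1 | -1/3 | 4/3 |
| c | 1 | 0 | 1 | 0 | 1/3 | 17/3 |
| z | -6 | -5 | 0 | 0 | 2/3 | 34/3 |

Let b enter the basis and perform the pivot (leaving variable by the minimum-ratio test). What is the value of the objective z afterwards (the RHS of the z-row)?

18

Ratio test on column b — row 1: (4/3)/1 = 4/3; row 2: entry 0 ≤ 0. Minimum is 4/3 at row 1 (u1 leaves); pivot element 1.
Pivot on row 1; the z-row RHS becomes 34/3 − (-5)·(4/3) = 18.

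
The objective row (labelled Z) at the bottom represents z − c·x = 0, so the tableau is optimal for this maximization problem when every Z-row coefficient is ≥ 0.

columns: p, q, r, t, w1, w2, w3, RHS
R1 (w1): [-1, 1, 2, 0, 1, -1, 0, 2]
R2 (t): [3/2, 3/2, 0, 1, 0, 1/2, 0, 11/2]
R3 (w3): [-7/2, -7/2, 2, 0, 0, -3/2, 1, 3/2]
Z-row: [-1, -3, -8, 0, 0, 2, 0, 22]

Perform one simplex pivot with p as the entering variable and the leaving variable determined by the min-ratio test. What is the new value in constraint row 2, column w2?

Ratio test on column p — row 1: entry -1 ≤ 0; row 2: (11/2)/(3/2) = 11/3; row 3: entry -7/2 ≤ 0. Minimum is 11/3 at row 2 (t leaves); pivot element 3/2.
Divide row 2 by 3/2; eliminate column p from the other rows.
In the new row 2, the w2 entry is the old entry divided by the pivot: (1/2)/(3/2) = 1/3.

1/3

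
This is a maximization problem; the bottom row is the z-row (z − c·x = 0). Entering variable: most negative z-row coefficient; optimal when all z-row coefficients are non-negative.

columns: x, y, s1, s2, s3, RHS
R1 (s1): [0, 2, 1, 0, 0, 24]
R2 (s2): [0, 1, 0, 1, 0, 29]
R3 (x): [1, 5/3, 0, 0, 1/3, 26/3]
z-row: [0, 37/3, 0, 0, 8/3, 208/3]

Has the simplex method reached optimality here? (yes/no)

Every z-row coefficient is ≥ 0, so the tableau is optimal.

yes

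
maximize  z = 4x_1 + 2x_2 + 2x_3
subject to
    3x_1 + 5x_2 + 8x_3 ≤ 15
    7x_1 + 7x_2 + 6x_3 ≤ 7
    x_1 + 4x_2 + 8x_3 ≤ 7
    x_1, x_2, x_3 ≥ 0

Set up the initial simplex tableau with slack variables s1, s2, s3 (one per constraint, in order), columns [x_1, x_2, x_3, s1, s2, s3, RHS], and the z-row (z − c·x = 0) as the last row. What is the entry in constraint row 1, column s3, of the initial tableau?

0

Slack s3 belongs to constraint 3; its column is the unit vector e_3, so the entry in row 1 is 0.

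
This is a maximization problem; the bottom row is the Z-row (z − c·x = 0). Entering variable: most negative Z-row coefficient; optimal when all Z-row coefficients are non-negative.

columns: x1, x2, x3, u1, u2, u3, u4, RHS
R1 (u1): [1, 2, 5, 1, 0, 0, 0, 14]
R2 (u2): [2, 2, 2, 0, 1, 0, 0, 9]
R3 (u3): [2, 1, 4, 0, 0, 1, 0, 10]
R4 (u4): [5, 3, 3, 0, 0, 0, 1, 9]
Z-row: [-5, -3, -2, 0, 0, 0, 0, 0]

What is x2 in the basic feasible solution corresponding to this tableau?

0

x2 is not in the basis, so in the current basic feasible solution x2 = 0.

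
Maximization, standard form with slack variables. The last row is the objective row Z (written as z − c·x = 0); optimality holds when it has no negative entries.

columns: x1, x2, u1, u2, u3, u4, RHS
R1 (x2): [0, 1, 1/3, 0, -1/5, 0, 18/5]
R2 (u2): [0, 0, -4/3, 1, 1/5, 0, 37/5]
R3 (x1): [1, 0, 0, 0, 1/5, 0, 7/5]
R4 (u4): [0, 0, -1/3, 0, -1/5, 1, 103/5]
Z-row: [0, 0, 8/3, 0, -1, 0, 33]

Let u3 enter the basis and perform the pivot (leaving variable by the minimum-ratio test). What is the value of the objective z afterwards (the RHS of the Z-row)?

40

Ratio test on column u3 — row 1: entry -1/5 ≤ 0; row 2: (37/5)/(1/5) = 37; row 3: (7/5)/(1/5) = 7; row 4: entry -1/5 ≤ 0. Minimum is 7 at row 3 (x1 leaves); pivot element 1/5.
Pivot on row 3; the Z-row RHS becomes 33 − (-1)·7 = 40.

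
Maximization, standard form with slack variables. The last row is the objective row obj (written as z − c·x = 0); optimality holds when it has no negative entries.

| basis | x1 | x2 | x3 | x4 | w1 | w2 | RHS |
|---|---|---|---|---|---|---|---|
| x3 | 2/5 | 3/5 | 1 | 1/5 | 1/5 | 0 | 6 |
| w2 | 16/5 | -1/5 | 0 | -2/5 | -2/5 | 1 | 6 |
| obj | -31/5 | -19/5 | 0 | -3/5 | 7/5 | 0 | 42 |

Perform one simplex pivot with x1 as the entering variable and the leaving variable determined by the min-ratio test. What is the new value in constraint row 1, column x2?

5/8

Ratio test on column x1 — row 1: 6/(2/5) = 15; row 2: 6/(16/5) = 15/8. Minimum is 15/8 at row 2 (w2 leaves); pivot element 16/5.
Divide row 2 by 16/5; eliminate column x1 from the other rows.
Row 1 update in column x2: 3/5 − (2/5)·(-1/16) = 5/8.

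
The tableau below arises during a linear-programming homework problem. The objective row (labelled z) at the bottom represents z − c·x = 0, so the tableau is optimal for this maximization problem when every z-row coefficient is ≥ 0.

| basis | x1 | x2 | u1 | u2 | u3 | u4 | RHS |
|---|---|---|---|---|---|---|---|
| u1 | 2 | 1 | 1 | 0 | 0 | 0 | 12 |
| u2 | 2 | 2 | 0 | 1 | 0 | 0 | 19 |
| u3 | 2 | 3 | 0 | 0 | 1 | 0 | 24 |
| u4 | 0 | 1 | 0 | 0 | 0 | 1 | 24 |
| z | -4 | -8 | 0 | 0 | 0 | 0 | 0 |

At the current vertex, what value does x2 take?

0

x2 is not in the basis, so in the current basic feasible solution x2 = 0.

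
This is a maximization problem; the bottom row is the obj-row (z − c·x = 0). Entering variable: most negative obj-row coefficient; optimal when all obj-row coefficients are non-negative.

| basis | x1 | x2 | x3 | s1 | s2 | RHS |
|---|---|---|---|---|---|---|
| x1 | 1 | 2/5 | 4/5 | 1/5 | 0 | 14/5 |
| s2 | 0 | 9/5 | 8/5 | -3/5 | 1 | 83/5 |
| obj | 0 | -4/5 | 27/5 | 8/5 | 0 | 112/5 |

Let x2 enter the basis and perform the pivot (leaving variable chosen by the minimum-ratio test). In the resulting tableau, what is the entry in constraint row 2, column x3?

-2

Ratio test on column x2 — row 1: (14/5)/(2/5) = 7; row 2: (83/5)/(9/5) = 83/9. Minimum is 7 at row 1 (x1 leaves); pivot element 2/5.
Divide row 1 by 2/5; eliminate column x2 from the other rows.
Row 2 update in column x3: 8/5 − (9/5)·2 = -2.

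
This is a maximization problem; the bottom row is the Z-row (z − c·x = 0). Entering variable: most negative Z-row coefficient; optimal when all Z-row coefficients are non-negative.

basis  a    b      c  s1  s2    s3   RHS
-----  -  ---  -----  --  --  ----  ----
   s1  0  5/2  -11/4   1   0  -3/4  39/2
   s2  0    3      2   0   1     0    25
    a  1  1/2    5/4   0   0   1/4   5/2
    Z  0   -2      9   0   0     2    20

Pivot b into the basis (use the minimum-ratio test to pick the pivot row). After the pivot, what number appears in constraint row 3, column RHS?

5

Ratio test on column b — row 1: (39/2)/(5/2) = 39/5; row 2: 25/3 = 25/3; row 3: (5/2)/(1/2) = 5. Minimum is 5 at row 3 (a leaves); pivot element 1/2.
Divide row 3 by 1/2; eliminate column b from the other rows.
In the new row 3, the RHS entry is the old entry divided by the pivot: (5/2)/(1/2) = 5.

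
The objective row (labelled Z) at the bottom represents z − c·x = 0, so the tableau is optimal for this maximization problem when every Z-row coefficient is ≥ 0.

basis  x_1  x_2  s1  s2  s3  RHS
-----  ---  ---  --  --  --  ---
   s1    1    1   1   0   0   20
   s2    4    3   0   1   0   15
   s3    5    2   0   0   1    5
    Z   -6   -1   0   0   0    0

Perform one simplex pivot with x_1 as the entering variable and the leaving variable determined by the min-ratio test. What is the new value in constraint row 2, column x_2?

7/5

Ratio test on column x_1 — row 1: 20/1 = 20; row 2: 15/4 = 15/4; row 3: 5/5 = 1. Minimum is 1 at row 3 (s3 leaves); pivot element 5.
Divide row 3 by 5; eliminate column x_1 from the other rows.
Row 2 update in column x_2: 3 − 4·(2/5) = 7/5.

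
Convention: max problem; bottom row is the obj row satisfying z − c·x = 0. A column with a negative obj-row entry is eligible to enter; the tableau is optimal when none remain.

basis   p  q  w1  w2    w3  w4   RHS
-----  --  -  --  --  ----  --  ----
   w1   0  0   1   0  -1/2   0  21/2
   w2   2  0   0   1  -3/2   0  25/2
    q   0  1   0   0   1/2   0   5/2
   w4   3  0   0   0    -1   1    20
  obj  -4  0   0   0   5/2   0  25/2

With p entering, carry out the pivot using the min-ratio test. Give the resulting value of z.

Ratio test on column p — row 1: entry 0 ≤ 0; row 2: (25/2)/2 = 25/4; row 3: entry 0 ≤ 0; row 4: 20/3 = 20/3. Minimum is 25/4 at row 2 (w2 leaves); pivot element 2.
Pivot on row 2; the obj-row RHS becomes 25/2 − (-4)·(25/4) = 75/2.

75/2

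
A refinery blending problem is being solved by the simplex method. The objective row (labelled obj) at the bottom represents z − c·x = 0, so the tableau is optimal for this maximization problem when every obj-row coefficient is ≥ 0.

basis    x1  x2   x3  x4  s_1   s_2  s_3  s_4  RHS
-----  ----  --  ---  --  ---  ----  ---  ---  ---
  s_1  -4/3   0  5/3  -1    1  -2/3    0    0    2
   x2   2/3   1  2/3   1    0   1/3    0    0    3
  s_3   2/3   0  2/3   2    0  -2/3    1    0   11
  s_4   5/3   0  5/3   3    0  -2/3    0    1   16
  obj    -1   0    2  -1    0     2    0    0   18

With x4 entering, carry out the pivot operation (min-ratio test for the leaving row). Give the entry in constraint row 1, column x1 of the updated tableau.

Ratio test on column x4 — row 1: entry -1 ≤ 0; row 2: 3/1 = 3; row 3: 11/2 = 11/2; row 4: 16/3 = 16/3. Minimum is 3 at row 2 (x2 leaves); pivot element 1.
Divide row 2 by 1; eliminate column x4 from the other rows.
Row 1 update in column x1: -4/3 − (-1)·(2/3) = -2/3.

-2/3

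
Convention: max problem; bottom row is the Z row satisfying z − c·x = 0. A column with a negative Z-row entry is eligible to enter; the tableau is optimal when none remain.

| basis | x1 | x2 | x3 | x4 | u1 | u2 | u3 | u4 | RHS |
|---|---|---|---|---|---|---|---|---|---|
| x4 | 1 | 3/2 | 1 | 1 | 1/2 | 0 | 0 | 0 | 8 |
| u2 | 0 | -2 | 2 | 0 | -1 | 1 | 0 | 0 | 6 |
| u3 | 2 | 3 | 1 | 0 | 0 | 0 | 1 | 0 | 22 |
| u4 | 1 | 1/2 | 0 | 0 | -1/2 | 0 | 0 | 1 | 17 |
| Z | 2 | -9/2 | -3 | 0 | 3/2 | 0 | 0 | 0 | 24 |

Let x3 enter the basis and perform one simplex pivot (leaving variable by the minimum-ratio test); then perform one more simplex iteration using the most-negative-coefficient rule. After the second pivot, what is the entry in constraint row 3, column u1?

-11/10

Ratio test on column x3 — row 1: 8/1 = 8; row 2: 6/2 = 3; row 3: 22/1 = 22; row 4: entry 0 ≤ 0. Minimum is 3 at row 2 (u2 leaves); pivot element 2.
Divide row 2 by 2; eliminate column x3 from the other rows.
Second iteration: most negative Z-row entry is -15/2 in column x2, so x2 enters.
Ratio test on column x2 — row 1: 5/(5/2) = 2; row 2: entry -1 ≤ 0; row 3: 19/4 = 19/4; row 4: 17/(1/2) = 34. Minimum is 2 at row 1 (x4 leaves); pivot element 5/2.
Divide row 1 by 5/2; eliminate column x2 from the other rows.
After both pivots, the entry at constraint row 3, column u1 is -11/10.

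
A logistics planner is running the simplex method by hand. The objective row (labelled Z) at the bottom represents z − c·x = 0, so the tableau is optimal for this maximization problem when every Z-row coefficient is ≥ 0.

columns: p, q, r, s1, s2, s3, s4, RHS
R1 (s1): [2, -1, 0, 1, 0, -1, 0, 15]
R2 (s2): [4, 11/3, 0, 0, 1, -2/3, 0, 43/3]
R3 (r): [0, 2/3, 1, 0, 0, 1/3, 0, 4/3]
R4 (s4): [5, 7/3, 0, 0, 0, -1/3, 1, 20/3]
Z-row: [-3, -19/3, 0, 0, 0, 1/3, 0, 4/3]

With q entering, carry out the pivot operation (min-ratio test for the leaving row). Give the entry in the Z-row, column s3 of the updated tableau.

Ratio test on column q — row 1: entry -1 ≤ 0; row 2: (43/3)/(11/3) = 43/11; row 3: (4/3)/(2/3) = 2; row 4: (20/3)/(7/3) = 20/7. Minimum is 2 at row 3 (r leaves); pivot element 2/3.
Divide row 3 by 2/3; eliminate column q from the other rows.
Z-row update in column s3: 1/3 − (-19/3)·(1/2) = 7/2.

7/2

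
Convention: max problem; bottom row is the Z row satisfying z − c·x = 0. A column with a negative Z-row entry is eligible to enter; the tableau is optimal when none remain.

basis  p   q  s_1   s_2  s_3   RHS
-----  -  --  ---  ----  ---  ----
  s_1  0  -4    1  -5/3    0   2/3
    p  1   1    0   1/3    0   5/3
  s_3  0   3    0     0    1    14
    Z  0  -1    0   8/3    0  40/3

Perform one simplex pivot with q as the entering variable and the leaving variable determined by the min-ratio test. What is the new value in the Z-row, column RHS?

Ratio test on column q — row 1: entry -4 ≤ 0; row 2: (5/3)/1 = 5/3; row 3: 14/3 = 14/3. Minimum is 5/3 at row 2 (p leaves); pivot element 1.
Divide row 2 by 1; eliminate column q from the other rows.
Z-row update in column RHS: 40/3 − (-1)·(5/3) = 15.

15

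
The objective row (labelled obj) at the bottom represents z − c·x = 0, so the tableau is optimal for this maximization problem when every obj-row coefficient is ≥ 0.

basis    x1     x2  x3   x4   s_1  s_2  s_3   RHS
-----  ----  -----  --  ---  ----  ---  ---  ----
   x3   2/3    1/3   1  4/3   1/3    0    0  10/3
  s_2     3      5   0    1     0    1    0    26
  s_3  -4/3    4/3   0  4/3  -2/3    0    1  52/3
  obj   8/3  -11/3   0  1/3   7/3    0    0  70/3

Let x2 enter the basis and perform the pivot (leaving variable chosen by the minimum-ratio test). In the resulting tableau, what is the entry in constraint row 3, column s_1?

Ratio test on column x2 — row 1: (10/3)/(1/3) = 10; row 2: 26/5 = 26/5; row 3: (52/3)/(4/3) = 13. Minimum is 26/5 at row 2 (s_2 leaves); pivot element 5.
Divide row 2 by 5; eliminate column x2 from the other rows.
Row 3 update in column s_1: -2/3 − (4/3)·0 = -2/3.

-2/3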